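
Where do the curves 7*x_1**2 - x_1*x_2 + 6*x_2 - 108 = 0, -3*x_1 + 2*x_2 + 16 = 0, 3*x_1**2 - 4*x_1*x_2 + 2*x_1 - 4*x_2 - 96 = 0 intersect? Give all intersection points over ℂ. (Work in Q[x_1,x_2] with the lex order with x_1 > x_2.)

{(4, -2)}

Compute a lex Gröbner basis by Buchberger's algorithm.
f_1 = 7*x_1**2 - x_1*x_2 + 6*x_2 - 108, LT = x_1**2.
f_2 = -3*x_1 + 2*x_2 + 16, LT = x_1.
f_3 = 3*x_1**2 - 4*x_1*x_2 + 2*x_1 - 4*x_2 - 96, LT = x_1**2.

S(f_1,f_2): lcm = x_1**2. S = 11/21*x_1*x_2 + 16/3*x_1 + 6/7*x_2 - 108/7.
  leading term x_1*x_2: subtract (-11/63*x_2)·f_2 from 11/21*x_1*x_2 + 16/3*x_1 + 6/7*x_2 - 108/7 → 16/3*x_1 + 22/63*x_2**2 + 230/63*x_2 - 108/7
  leading term x_1: subtract (-16/9)·f_2 from 16/3*x_1 + 22/63*x_2**2 + 230/63*x_2 - 108/7 → 22/63*x_2**2 + 454/63*x_2 + 820/63
  leading term x_2**2: no divisor's leading term divides it; move 22/63*x_2**2 to the remainder.
  leading term x_2: no divisor's leading term divides it; move 454/63*x_2 to the remainder.
  leading term 1: no divisor's leading term divides it; move 820/63 to the remainder.
  remainder 22/63*x_2**2 + 454/63*x_2 + 820/63 ≠ 0; add h_4 = 22/63*x_2**2 + 454/63*x_2 + 820/63 to the basis.

S(f_1,f_3): lcm = x_1**2. S = 25/21*x_1*x_2 - 2/3*x_1 + 46/21*x_2 + 116/7.
  leading term x_1*x_2: subtract (-25/63*x_2)·f_2 from 25/21*x_1*x_2 - 2/3*x_1 + 46/21*x_2 + 116/7 → -2/3*x_1 + 50/63*x_2**2 + 538/63*x_2 + 116/7
  leading term x_1: subtract (2/9)·f_2 from -2/3*x_1 + 50/63*x_2**2 + 538/63*x_2 + 116/7 → 50/63*x_2**2 + 170/21*x_2 + 820/63
  leading term x_2**2: subtract (25/11)·h_4 from 50/63*x_2**2 + 170/21*x_2 + 820/63 → -820/99*x_2 - 1640/99
  leading term x_2: no divisor's leading term divides it; move -820/99*x_2 to the remainder.
  leading term 1: no divisor's leading term divides it; move -1640/99 to the remainder.
  remainder -820/99*x_2 - 1640/99 ≠ 0; add h_5 = -820/99*x_2 - 1640/99 to the basis.

The other S-polynomials (S(f_2,f_3), S(f_1,h_4), S(f_2,h_4), S(f_3,h_4), S(f_1,h_5), S(f_2,h_5), S(f_3,h_5), S(h_4,h_5)) all reduce to 0 modulo the current basis, so we have a Gröbner basis.
Inter-reduce: drop elements whose leading term is divisible by another's, tail-reduce, and make monic.
Reduced Gröbner basis: {x_1 - 4, x_2 + 2}.

Since the basis is lex-ordered, x_2 + 2 is univariate in x_2. Its roots are {-2}. Back-substituting each root into the other basis elements fixes the other coordinates.
  x_2 = -2: the earlier basis element becomes x_1 - 4 = 0, giving x_1 = 4 — point (4, -2).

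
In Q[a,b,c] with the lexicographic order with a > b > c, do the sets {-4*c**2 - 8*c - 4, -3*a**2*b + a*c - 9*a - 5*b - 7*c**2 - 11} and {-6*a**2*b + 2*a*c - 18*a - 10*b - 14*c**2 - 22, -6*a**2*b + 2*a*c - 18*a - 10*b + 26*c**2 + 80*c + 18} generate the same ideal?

Yes, the ideals are equal.

Equality of ideals is decidable: compute both reduced Gröbner bases (unique for the ordering) and check whether they agree.
Buchberger on the first generating set:
f_1 = -4*c**2 - 8*c - 4, LT = c**2.
f_2 = -3*a**2*b + a*c - 9*a - 5*b - 7*c**2 - 11, LT = a**2*b.

The S-polynomials (S(f_1,f_2)) all reduce to 0 modulo the current basis, so we have a Gröbner basis.
Inter-reduce: drop elements whose leading term is divisible by another's, tail-reduce, and make monic.
Reduced Gröbner basis: {a**2*b - 1/3*a*c + 3*a + 5/3*b - 14/3*c + 4/3, c**2 + 2*c + 1}.

Buchberger on the second generating set:
h_1 = -6*a**2*b + 2*a*c - 18*a - 10*b - 14*c**2 - 22, LT = a**2*b.
h_2 = -6*a**2*b + 2*a*c - 18*a - 10*b + 26*c**2 + 80*c + 18, LT = a**2*b.

S(h_1,h_2): lcm = a**2*b. S = 20/3*c**2 + 40/3*c + 20/3.
  reduce S modulo (h_1, h_2):
  remainder 20/3*c**2 + 40/3*c + 20/3 ≠ 0; add k_3 = 20/3*c**2 + 40/3*c + 20/3 to the basis.

The other S-polynomials (S(h_1,k_3), S(h_2,k_3)) all reduce to 0 modulo the current basis, so we have a Gröbner basis.
Inter-reduce: drop elements whose leading term is divisible by another's, tail-reduce, and make monic.
Reduced Gröbner basis: {a**2*b - 1/3*a*c + 3*a + 5/3*b - 14/3*c + 4/3, c**2 + 2*c + 1}.

Same reduced basis, so the two generating sets span the same ideal.
The choice of monomial ordering does not affect the verdict — as long as both bases are computed under the same ordering, their equality decides ideal equality.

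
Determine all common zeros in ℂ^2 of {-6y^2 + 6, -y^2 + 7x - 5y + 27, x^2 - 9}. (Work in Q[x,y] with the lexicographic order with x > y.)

Compute a lex Gröbner basis by Buchberger's algorithm.
f_1 = -6y^2 + 6, LT = y^2.
f_2 = 7x - y^2 - 5y + 27, LT = x.
f_3 = x^2 - 9, LT = x^2.

S(f_2,f_3): lcm = x^2. S = -1/7xy^2 - 5/7xy + 27/7x + 9.
  leading term xy^2: subtract (1/42x)·f_1 from -1/7xy^2 - 5/7xy + 27/7x + 9 → -5/7xy + 26/7x + 9
  leading term xy: subtract (-5/49y)·f_2 from -5/7xy + 26/7x + 9 → 26/7x - 5/49y^3 - 25/49y^2 + 135/49y + 9
  leading term x: subtract (26/49)·f_2 from 26/7x - 5/49y^3 - 25/49y^2 + 135/49y + 9 → -5/49y^3 + 1/49y^2 + 265/49y - 261/49
  leading term y^3: subtract (5/294y)·f_1 from -5/49y^3 + 1/49y^2 + 265/49y - 261/49 → 1/49y^2 + 260/49y - 261/49
  leading term y^2: subtract (-1/294)·f_1 from 1/49y^2 + 260/49y - 261/49 → 260/49y - 260/49
  leading term y: no divisor's leading term divides it; move 260/49y to the remainder.
  leading term 1: no divisor's leading term divides it; move -260/49 to the remainder.
  remainder 260/49y - 260/49 ≠ 0; add h_4 = 260/49y - 260/49 to the basis.

The other S-polynomials (S(f_1,f_2), S(f_1,f_3), S(f_1,h_4), S(f_2,h_4), S(f_3,h_4)) all reduce to 0 modulo the current basis, so we have a Gröbner basis.
Inter-reduce: drop elements whose leading term is divisible by another's, tail-reduce, and make monic.
Reduced Gröbner basis: {x + 3, y - 1}.

Since the basis is lex-ordered, y - 1 is univariate in y. Its roots are {1}. Back-substituting each root into the other basis elements fixes the other coordinates.
  y = 1: the earlier basis element becomes x + 3 = 0, giving x = -3 — point (-3, 1).

{(-3, 1)}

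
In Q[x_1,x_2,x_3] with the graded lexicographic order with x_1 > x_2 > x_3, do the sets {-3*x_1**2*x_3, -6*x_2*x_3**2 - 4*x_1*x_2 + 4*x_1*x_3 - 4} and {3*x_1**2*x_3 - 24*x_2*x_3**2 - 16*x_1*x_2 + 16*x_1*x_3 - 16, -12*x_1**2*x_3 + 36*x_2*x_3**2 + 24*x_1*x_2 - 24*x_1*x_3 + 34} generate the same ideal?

No, the ideals differ.

Equality of ideals is decidable: compute both reduced Gröbner bases (unique for the ordering) and check whether they agree.
Buchberger on the first generating set:
f_1 = -3*x_1**2*x_3, LT = x_1**2*x_3.
f_2 = -6*x_2*x_3**2 - 4*x_1*x_2 + 4*x_1*x_3 - 4, LT = x_2*x_3**2.

S(f_1,f_2): lcm = x_1**2*x_2*x_3**2. S = -2/3*x_1**3*x_2 + 2/3*x_1**3*x_3 - 2/3*x_1**2.
  leading term x_1**3*x_2: no divisor's leading term divides it; move -2/3*x_1**3*x_2 to the remainder.
  leading term x_1**3*x_3: subtract (-2/9*x_1)·f_1 from 2/3*x_1**3*x_3 - 2/3*x_1**2 → -2/3*x_1**2
  leading term x_1**2: no divisor's leading term divides it; move -2/3*x_1**2 to the remainder.
  remainder -2/3*x_1**3*x_2 - 2/3*x_1**2 ≠ 0; add g_3 = -2/3*x_1**3*x_2 - 2/3*x_1**2 to the basis.

The other S-polynomials (S(f_1,g_3), S(f_2,g_3)) all reduce to 0 modulo the current basis, so we have a Gröbner basis.
Inter-reduce: drop elements whose leading term is divisible by another's, tail-reduce, and make monic.
Reduced Gröbner basis: {x_1**3*x_2 + x_1**2, x_1**2*x_3, x_2*x_3**2 + 2/3*x_1*x_2 - 2/3*x_1*x_3 + 2/3}.

Buchberger on the second generating set:
h_1 = 3*x_1**2*x_3 - 24*x_2*x_3**2 - 16*x_1*x_2 + 16*x_1*x_3 - 16, LT = x_1**2*x_3.
h_2 = -12*x_1**2*x_3 + 36*x_2*x_3**2 + 24*x_1*x_2 - 24*x_1*x_3 + 34, LT = x_1**2*x_3.

S(h_1,h_2): lcm = x_1**2*x_3. S = -5*x_2*x_3**2 - 10/3*x_1*x_2 + 10/3*x_1*x_3 - 5/2.
  leading term x_2*x_3**2: no divisor's leading term divides it; move -5*x_2*x_3**2 to the remainder.
  leading term x_1*x_2: no divisor's leading term divides it; move -10/3*x_1*x_2 to the remainder.
  leading term x_1*x_3: no divisor's leading term divides it; move 10/3*x_1*x_3 to the remainder.
  leading term 1: no divisor's leading term divides it; move -5/2 to the remainder.
  remainder -5*x_2*x_3**2 - 10/3*x_1*x_2 + 10/3*x_1*x_3 - 5/2 ≠ 0; add k_3 = -5*x_2*x_3**2 - 10/3*x_1*x_2 + 10/3*x_1*x_3 - 5/2 to the basis.

S(h_1,k_3): lcm = x_1**2*x_2*x_3**2. S = -8*x_2**2*x_3**3 - 2/3*x_1**3*x_2 + 2/3*x_1**3*x_3 - 16/3*x_1*x_2**2*x_3 + 16/3*x_1*x_2*x_3**2 - 1/2*x_1**2 - 16/3*x_2*x_3.
  leading term x_2**2*x_3**3: subtract (8/5*x_2*x_3)·k_3 from -8*x_2**2*x_3**3 - 2/3*x_1**3*x_2 + 2/3*x_1**3*x_3 - 16/3*x_1*x_2**2*x_3 + 16/3*x_1*x_2*x_3**2 - 1/2*x_1**2 - 16/3*x_2*x_3 → -2/3*x_1**3*x_2 + 2/3*x_1**3*x_3 - 1/2*x_1**2 - 4/3*x_2*x_3
  leading term x_1**3*x_2: no divisor's leading term divides it; move -2/3*x_1**3*x_2 to the remainder.
  leading term x_1**3*x_3: subtract (2/9*x_1)·h_1 from 2/3*x_1**3*x_3 - 1/2*x_1**2 - 4/3*x_2*x_3 → 16/3*x_1*x_2*x_3**2 + 32/9*x_1**2*x_2 - 32/9*x_1**2*x_3 - 1/2*x_1**2 - 4/3*x_2*x_3 + 32/9*x_1
  leading term x_1*x_2*x_3**2: subtract (-16/15*x_1)·k_3 from 16/3*x_1*x_2*x_3**2 + 32/9*x_1**2*x_2 - 32/9*x_1**2*x_3 - 1/2*x_1**2 - 4/3*x_2*x_3 + 32/9*x_1 → -1/2*x_1**2 - 4/3*x_2*x_3 + 8/9*x_1
  leading term x_1**2: no divisor's leading term divides it; move -1/2*x_1**2 to the remainder.
  leading term x_2*x_3: no divisor's leading term divides it; move -4/3*x_2*x_3 to the remainder.
  leading term x_1: no divisor's leading term divides it; move 8/9*x_1 to the remainder.
  remainder -2/3*x_1**3*x_2 - 1/2*x_1**2 - 4/3*x_2*x_3 + 8/9*x_1 ≠ 0; add k_4 = -2/3*x_1**3*x_2 - 1/2*x_1**2 - 4/3*x_2*x_3 + 8/9*x_1 to the basis.

The other S-polynomials (S(h_2,k_3), S(h_1,k_4), S(h_2,k_4), S(k_3,k_4)) all reduce to 0 modulo the current basis, so we have a Gröbner basis.
Inter-reduce: drop elements whose leading term is divisible by another's, tail-reduce, and make monic.
Reduced Gröbner basis: {x_1**3*x_2 + 3/4*x_1**2 + 2*x_2*x_3 - 4/3*x_1, x_1**2*x_3 - 4/3, x_2*x_3**2 + 2/3*x_1*x_2 - 2/3*x_1*x_3 + 1/2}.

These differ, so the ideals are not equal.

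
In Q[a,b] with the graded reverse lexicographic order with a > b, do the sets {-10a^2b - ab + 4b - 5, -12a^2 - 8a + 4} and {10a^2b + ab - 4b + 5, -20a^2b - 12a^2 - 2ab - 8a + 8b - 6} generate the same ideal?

Equality of ideals is decidable: compute both reduced Gröbner bases (unique for the ordering) and check whether they agree.
Buchberger on the first generating set:
f_1 = -10a^2b - ab + 4b - 5, LT = a^2b.
f_2 = -12a^2 - 8a + 4, LT = a^2.

S(f_1,f_2): lcm = a^2b. S = -17/30ab - 1/15b + 1/2.
  leading term ab: no divisor's leading term divides it; move -17/30ab to the remainder.
  leading term b: no divisor's leading term divides it; move -1/15b to the remainder.
  leading term 1: no divisor's leading term divides it; move 1/2 to the remainder.
  remainder -17/30ab - 1/15b + 1/2 ≠ 0; add g_3 = -17/30ab - 1/15b + 1/2 to the basis.

S(f_1,g_3): lcm = a^2b. S = -3/170ab + 15/17a - 2/5b + 1/2.
  leading term ab: subtract (9/289)·g_3 from -3/170ab + 15/17a - 2/5b + 1/2 → 15/17a - 115/289b + 140/289
  leading term a: no divisor's leading term divides it; move 15/17a to the remainder.
  leading term b: no divisor's leading term divides it; move -115/289b to the remainder.
  leading term 1: no divisor's leading term divides it; move 140/289 to the remainder.
  remainder 15/17a - 115/289b + 140/289 ≠ 0; add g_4 = 15/17a - 115/289b + 140/289 to the basis.

S(f_1,g_4): lcm = a^2b. S = 23/51ab^2 - 229/510ab - 2/5b + 1/2.
  leading term ab^2: subtract (-230/289b)·g_3 from 23/51ab^2 - 229/510ab - 2/5b + 1/2 → -229/510ab - 46/867b^2 - 3/1445b + 1/2
  leading term ab: subtract (229/289)·g_3 from -229/510ab - 46/867b^2 - 3/1445b + 1/2 → -46/867b^2 + 44/867b + 30/289
  leading term b^2: no divisor's leading term divides it; move -46/867b^2 to the remainder.
  leading term b: no divisor's leading term divides it; move 44/867b to the remainder.
  leading term 1: no divisor's leading term divides it; move 30/289 to the remainder.
  remainder -46/867b^2 + 44/867b + 30/289 ≠ 0; add g_5 = -46/867b^2 + 44/867b + 30/289 to the basis.

The other S-polynomials (S(f_2,g_3), S(f_2,g_4), S(g_3,g_4), S(f_1,g_5), S(f_2,g_5), S(g_3,g_5), S(g_4,g_5)) all reduce to 0 modulo the current basis, so we have a Gröbner basis.
Inter-reduce: drop elements whose leading term is divisible by another's, tail-reduce, and make monic.
Reduced Gröbner basis: {b^2 - 22/23b - 45/23, a - 23/51b + 28/51}.

Buchberger on the second generating set:
h_1 = 10a^2b + ab - 4b + 5, LT = a^2b.
h_2 = -20a^2b - 12a^2 - 2ab - 8a + 8b - 6, LT = a^2b.

S(h_1,h_2): lcm = a^2b. S = -3/5a^2 - 2/5a + 1/5.
  leading term a^2: no divisor's leading term divides it; move -3/5a^2 to the remainder.
  leading term a: no divisor's leading term divides it; move -2/5a to the remainder.
  leading term 1: no divisor's leading term divides it; move 1/5 to the remainder.
  remainder -3/5a^2 - 2/5a + 1/5 ≠ 0; add k_3 = -3/5a^2 - 2/5a + 1/5 to the basis.

S(h_1,k_3): lcm = a^2b. S = -17/30ab - 1/15b + 1/2.
  leading term ab: no divisor's leading term divides it; move -17/30ab to the remainder.
  leading term b: no divisor's leading term divides it; move -1/15b to the remainder.
  leading term 1: no divisor's leading term divides it; move 1/2 to the remainder.
  remainder -17/30ab - 1/15b + 1/2 ≠ 0; add k_4 = -17/30ab - 1/15b + 1/2 to the basis.

S(h_1,k_4): lcm = a^2b. S = -3/170ab + 15/17a - 2/5b + 1/2.
  leading term ab: subtract (9/289)·k_4 from -3/170ab + 15/17a - 2/5b + 1/2 → 15/17a - 115/289b + 140/289
  leading term a: no divisor's leading term divides it; move 15/17a to the remainder.
  leading term b: no divisor's leading term divides it; move -115/289b to the remainder.
  leading term 1: no divisor's leading term divides it; move 140/289 to the remainder.
  remainder 15/17a - 115/289b + 140/289 ≠ 0; add k_5 = 15/17a - 115/289b + 140/289 to the basis.

S(h_1,k_5): lcm = a^2b. S = 23/51ab^2 - 229/510ab - 2/5b + 1/2.
  leading term ab^2: subtract (-230/289b)·k_4 from 23/51ab^2 - 229/510ab - 2/5b + 1/2 → -229/510ab - 46/867b^2 - 3/1445b + 1/2
  leading term ab: subtract (229/289)·k_4 from -229/510ab - 46/867b^2 - 3/1445b + 1/2 → -46/867b^2 + 44/867b + 30/289
  leading term b^2: no divisor's leading term divides it; move -46/867b^2 to the remainder.
  leading term b: no divisor's leading term divides it; move 44/867b to the remainder.
  leading term 1: no divisor's leading term divides it; move 30/289 to the remainder.
  remainder -46/867b^2 + 44/867b + 30/289 ≠ 0; add k_6 = -46/867b^2 + 44/867b + 30/289 to the basis.

The other S-polynomials (S(h_2,k_3), S(h_2,k_4), S(k_3,k_4), S(h_2,k_5), S(k_3,k_5), S(k_4,k_5), S(h_1,k_6), S(h_2,k_6), S(k_3,k_6), S(k_4,k_6), S(k_5,k_6)) all reduce to 0 modulo the current basis, so we have a Gröbner basis.
Inter-reduce: drop elements whose leading term is divisible by another's, tail-reduce, and make monic.
Reduced Gröbner basis: {b^2 - 22/23b - 45/23, a - 23/51b + 28/51}.

These coincide, so the ideals are equal.

Yes, the ideals are equal.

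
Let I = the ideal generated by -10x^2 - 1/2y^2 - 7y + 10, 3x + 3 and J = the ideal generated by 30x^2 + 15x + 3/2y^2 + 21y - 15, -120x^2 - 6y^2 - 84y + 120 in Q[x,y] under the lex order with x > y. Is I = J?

Since reduced Gröbner bases are canonical representatives of ideals under a given ordering, it suffices to compute and compare them.
Buchberger on the first generating set:
f_1 = -10x^2 - 1/2y^2 - 7y + 10, LT = x^2.
f_2 = 3x + 3, LT = x.

S(f_1,f_2): lcm = x^2. S = -x + 1/20y^2 + 7/10y - 1.
  leading term x: subtract (-1/3)·f_2 from -x + 1/20y^2 + 7/10y - 1 → 1/20y^2 + 7/10y
  leading term y^2: no divisor's leading term divides it; move 1/20y^2 to the remainder.
  leading term y: no divisor's leading term divides it; move 7/10y to the remainder.
  remainder 1/20y^2 + 7/10y ≠ 0; add g_3 = 1/20y^2 + 7/10y to the basis.

The other S-polynomials (S(f_1,g_3), S(f_2,g_3)) all reduce to 0 modulo the current basis, so we have a Gröbner basis.
Inter-reduce: drop elements whose leading term is divisible by another's, tail-reduce, and make monic.
Reduced Gröbner basis: {x + 1, y^2 + 14y}.

Buchberger on the second generating set:
h_1 = 30x^2 + 15x + 3/2y^2 + 21y - 15, LT = x^2.
h_2 = -120x^2 - 6y^2 - 84y + 120, LT = x^2.

S(h_1,h_2): lcm = x^2. S = 1/2x + 1/2.
  leading term x: no divisor's leading term divides it; move 1/2x to the remainder.
  leading term 1: no divisor's leading term divides it; move 1/2 to the remainder.
  remainder 1/2x + 1/2 ≠ 0; add k_3 = 1/2x + 1/2 to the basis.

S(h_1,k_3): lcm = x^2. S = -1/2x + 1/20y^2 + 7/10y - 1/2.
  leading term x: subtract (-1)·k_3 from -1/2x + 1/20y^2 + 7/10y - 1/2 → 1/20y^2 + 7/10y
  leading term y^2: no divisor's leading term divides it; move 1/20y^2 to the remainder.
  leading term y: no divisor's leading term divides it; move 7/10y to the remainder.
  remainder 1/20y^2 + 7/10y ≠ 0; add k_4 = 1/20y^2 + 7/10y to the basis.

The other S-polynomials (S(h_2,k_3), S(h_1,k_4), S(h_2,k_4), S(k_3,k_4)) all reduce to 0 modulo the current basis, so we have a Gröbner basis.
Inter-reduce: drop elements whose leading term is divisible by another's, tail-reduce, and make monic.
Reduced Gröbner basis: {x + 1, y^2 + 14y}.

These coincide, so the ideals are equal.

Yes, the ideals are equal.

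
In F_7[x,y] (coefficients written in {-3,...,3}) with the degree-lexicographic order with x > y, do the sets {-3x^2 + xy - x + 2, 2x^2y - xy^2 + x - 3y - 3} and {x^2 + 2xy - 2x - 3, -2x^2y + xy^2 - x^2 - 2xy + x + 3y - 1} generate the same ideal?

Yes, the ideals are equal.

For a fixed monomial order, each ideal has a unique reduced Gröbner basis; comparing bases decides equality.
Buchberger on the first generating set:
f_1 = -3x^2 + xy - x + 2, LT = x^2.
f_2 = 2x^2y - xy^2 + x - 3y - 3, LT = x^2y.

S(f_1,f_2): lcm = x^2y. S = -xy^2 - 2xy + 3x + 2y - 2.
  reduce S modulo (f_1, f_2):
  remainder -xy^2 - 2xy + 3x + 2y - 2 ≠ 0; add g_3 = -xy^2 - 2xy + 3x + 2y - 2 to the basis.

S(f_1,g_3): lcm = x^2y^2. S = 2xy^3 - 2x^2y - 2xy^2 + 3x^2 + 2xy - 3y^2 - 2x.
  reduce S modulo (f_1, f_2, g_3):
  remainder 2xy + y^2 - 2x - 1 ≠ 0; add g_4 = 2xy + y^2 - 2x - 1 to the basis.

S(g_3,g_4): lcm = xy^2. S = 3y^3 + 3xy - 3x + 2y + 2.
  reduce S modulo (f_1, f_2, g_3, g_4):
  remainder 3y^3 + 2y^2 + 2y ≠ 0; add g_5 = 3y^3 + 2y^2 + 2y to the basis.

The other S-polynomials (S(f_2,g_3), S(f_1,g_4), S(f_2,g_4), S(f_1,g_5), S(f_2,g_5), S(g_3,g_5), S(g_4,g_5)) all reduce to 0 modulo the current basis, so we have a Gröbner basis.
Inter-reduce: drop elements whose leading term is divisible by another's, tail-reduce, and make monic.
Reduced Gröbner basis: {y^3 + 3y^2 + 3y, x^2 - y^2 - 2, xy - 3y^2 - x + 3}.

Buchberger on the second generating set:
h_1 = x^2 + 2xy - 2x - 3, LT = x^2.
h_2 = -2x^2y + xy^2 - x^2 - 2xy + x + 3y - 1, LT = x^2y.

S(h_1,h_2): lcm = x^2y. S = -xy^2 + 3x^2 - 3xy - 3x + 2y + 3.
  reduce S modulo (h_1, h_2):
  remainder -xy^2 - 2xy + 3x + 2y - 2 ≠ 0; add k_3 = -xy^2 - 2xy + 3x + 2y - 2 to the basis.

S(h_1,k_3): lcm = x^2y^2. S = 2xy^3 - 2x^2y - 2xy^2 + 3x^2 + 2xy - 3y^2 - 2x.
  reduce S modulo (h_1, h_2, k_3):
  remainder 2xy + y^2 - 2x - 1 ≠ 0; add k_4 = 2xy + y^2 - 2x - 1 to the basis.

S(k_3,k_4): lcm = xy^2. S = 3y^3 + 3xy - 3x + 2y + 2.
  reduce S modulo (h_1, h_2, k_3, k_4):
  remainder 3y^3 + 2y^2 + 2y ≠ 0; add k_5 = 3y^3 + 2y^2 + 2y to the basis.

The other S-polynomials (S(h_2,k_3), S(h_1,k_4), S(h_2,k_4), S(h_1,k_5), S(h_2,k_5), S(k_3,k_5), S(k_4,k_5)) all reduce to 0 modulo the current basis, so we have a Gröbner basis.
Inter-reduce: drop elements whose leading term is divisible by another's, tail-reduce, and make monic.
Reduced Gröbner basis: {y^3 + 3y^2 + 3y, x^2 - y^2 - 2, xy - 3y^2 - x + 3}.

These coincide, so the ideals are equal.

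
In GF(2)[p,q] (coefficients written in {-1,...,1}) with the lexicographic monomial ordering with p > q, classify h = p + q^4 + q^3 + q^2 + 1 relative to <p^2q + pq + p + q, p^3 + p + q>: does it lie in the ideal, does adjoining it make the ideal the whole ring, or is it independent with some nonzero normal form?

First compute the reduced Gröbner basis of I by Buchberger's algorithm.
f_1 = p^2q + pq + p + q, LT = p^2q.
f_2 = p^3 + p + q, LT = p^3.

S(f_1,f_2): lcm = p^3q. S = p^2q + p^2 + q^2.
  leading term p^2q: subtract (1)·f_1 from p^2q + p^2 + q^2 → p^2 + pq + p + q^2 + q
  leading term p^2: no divisor's leading term divides it; move p^2 to the remainder.
  leading term pq: no divisor's leading term divides it; move pq to the remainder.
  leading term p: no divisor's leading term divides it; move p to the remainder.
  leading term q^2: no divisor's leading term divides it; move q^2 to the remainder.
  leading term q: no divisor's leading term divides it; move q to the remainder.
  remainder p^2 + pq + p + q^2 + q ≠ 0; add k_3 = p^2 + pq + p + q^2 + q to the basis.

S(f_1,k_3): lcm = p^2q. S = pq^2 + p + q^3 + q^2 + q.
  leading term pq^2: no divisor's leading term divides it; move pq^2 to the remainder.
  leading term p: no divisor's leading term divides it; move p to the remainder.
  leading term q^3: no divisor's leading term divides it; move q^3 to the remainder.
  leading term q^2: no divisor's leading term divides it; move q^2 to the remainder.
  leading term q: no divisor's leading term divides it; move q to the remainder.
  remainder pq^2 + p + q^3 + q^2 + q ≠ 0; add k_4 = pq^2 + p + q^3 + q^2 + q to the basis.

S(f_2,k_3): lcm = p^3. S = p^2q + p^2 + pq^2 + pq + p + q.
  leading term p^2q: subtract (1)·f_1 from p^2q + p^2 + pq^2 + pq + p + q → p^2 + pq^2
  leading term p^2: subtract (1)·k_3 from p^2 + pq^2 → pq^2 + pq + p + q^2 + q
  leading term pq^2: subtract (1)·k_4 from pq^2 + pq + p + q^2 + q → pq + q^3
  leading term pq: no divisor's leading term divides it; move pq to the remainder.
  leading term q^3: no divisor's leading term divides it; move q^3 to the remainder.
  remainder pq + q^3 ≠ 0; add k_5 = pq + q^3 to the basis.

S(f_1,k_4): lcm = p^2q^2. S = p^2 + pq^3 + q^2.
  leading term p^2: subtract (1)·k_3 from p^2 + pq^3 + q^2 → pq^3 + pq + p + q
  leading term pq^3: subtract (q)·k_4 from pq^3 + pq + p + q → p + q^4 + q^3 + q^2 + q
  leading term p: no divisor's leading term divides it; move p to the remainder.
  leading term q^4: no divisor's leading term divides it; move q^4 to the remainder.
  leading term q^3: no divisor's leading term divides it; move q^3 to the remainder.
  leading term q^2: no divisor's leading term divides it; move q^2 to the remainder.
  leading term q: no divisor's leading term divides it; move q to the remainder.
  remainder p + q^4 + q^3 + q^2 + q ≠ 0; add k_6 = p + q^4 + q^3 + q^2 + q to the basis.

S(f_1,k_6): lcm = p^2q. S = pq^5 + pq^4 + pq^3 + pq^2 + pq + p + q.
  leading term pq^5: subtract (q^3)·k_4 from pq^5 + pq^4 + pq^3 + pq^2 + pq + p + q → pq^4 + pq^2 + pq + p + q^6 + q^5 + q^4 + q
  leading term pq^4: subtract (q^2)·k_4 from pq^4 + pq^2 + pq + p + q^6 + q^5 + q^4 + q → pq + p + q^6 + q^3 + q
  leading term pq: subtract (1)·k_5 from pq + p + q^6 + q^3 + q → p + q^6 + q
  leading term p: subtract (1)·k_6 from p + q^6 + q → q^6 + q^4 + q^3 + q^2
  leading term q^6: no divisor's leading term divides it; move q^6 to the remainder.
  leading term q^4: no divisor's leading term divides it; move q^4 to the remainder.
  leading term q^3: no divisor's leading term divides it; move q^3 to the remainder.
  leading term q^2: no divisor's leading term divides it; move q^2 to the remainder.
  remainder q^6 + q^4 + q^3 + q^2 ≠ 0; add k_7 = q^6 + q^4 + q^3 + q^2 to the basis.

S(f_2,k_6): lcm = p^3. S = p^2q^4 + p^2q^3 + p^2q^2 + p^2q + p + q.
  leading term p^2q^4: subtract (q^3)·f_1 from p^2q^4 + p^2q^3 + p^2q^2 + p^2q + p + q → p^2q^3 + p^2q^2 + p^2q + pq^4 + pq^3 + p + q^4 + q
  leading term p^2q^3: subtract (q^2)·f_1 from p^2q^3 + p^2q^2 + p^2q + pq^4 + pq^3 + p + q^4 + q → p^2q^2 + p^2q + pq^4 + pq^2 + p + q^4 + q^3 + q
  leading term p^2q^2: subtract (q)·f_1 from p^2q^2 + p^2q + pq^4 + pq^2 + p + q^4 + q^3 + q → p^2q + pq^4 + pq + p + q^4 + q^3 + q^2 + q
  leading term p^2q: subtract (1)·f_1 from p^2q + pq^4 + pq + p + q^4 + q^3 + q^2 + q → pq^4 + q^4 + q^3 + q^2
  leading term pq^4: subtract (q^2)·k_4 from pq^4 + q^4 + q^3 + q^2 → pq^2 + q^5 + q^2
  leading term pq^2: subtract (1)·k_4 from pq^2 + q^5 + q^2 → p + q^5 + q^3 + q
  leading term p: subtract (1)·k_6 from p + q^5 + q^3 + q → q^5 + q^4 + q^2
  leading term q^5: no divisor's leading term divides it; move q^5 to the remainder.
  leading term q^4: no divisor's leading term divides it; move q^4 to the remainder.
  leading term q^2: no divisor's leading term divides it; move q^2 to the remainder.
  remainder q^5 + q^4 + q^2 ≠ 0; add k_8 = q^5 + q^4 + q^2 to the basis.

The other S-polynomials (S(f_2,k_4), S(k_3,k_4), S(f_1,k_5), S(f_2,k_5), S(k_3,k_5), S(k_4,k_5), S(k_3,k_6), S(k_4,k_6), S(k_5,k_6), S(f_1,k_7), S(f_2,k_7), S(k_3,k_7), S(k_4,k_7), S(k_5,k_7), S(k_6,k_7), S(f_1,k_8), S(f_2,k_8), S(k_3,k_8), S(k_4,k_8), S(k_5,k_8), S(k_6,k_8), S(k_7,k_8)) all reduce to 0 modulo the current basis, so we have a Gröbner basis.
Inter-reduce: drop elements whose leading term is divisible by another's, tail-reduce, and make monic.
Reduced Gröbner basis: {p + q^4 + q^3 + q^2 + q, q^5 + q^4 + q^2}.
Label its elements g_1 = p + q^4 + q^3 + q^2 + q, g_2 = q^5 + q^4 + q^2.

Reduce h = p + q^4 + q^3 + q^2 + 1 modulo G:
  leading term p: subtract (1)·g_1 from p + q^4 + q^3 + q^2 + 1 → q + 1
  leading term q: no divisor's leading term divides it; move q to the remainder.
  leading term 1: no divisor's leading term divides it; move 1 to the remainder.
  normal form = q + 1.
The normal form is nonzero, so h ∉ I. Since h minus its normal form lies in I, I + (h) = I + (r) where r = q + 1; decide whether this ideal is the whole ring.
Run Buchberger on G together with r (pairs among the g_i already reduce to 0 since G is a Gröbner basis):
g_1 = p + q^4 + q^3 + q^2 + q, LT = p.
g_2 = q^5 + q^4 + q^2, LT = q^5.
r = q + 1, LT = q.

S(g_2,r): lcm = q^5. S = q^2.
  leading term q^2: subtract (q)·r from q^2 → q
  leading term q: subtract (1)·r from q → 1
  leading term 1: no divisor's leading term divides it; move 1 to the remainder.
  remainder 1 ≠ 0; add m_4 = 1 to the basis.

The other S-polynomials (S(g_1,g_2), S(g_1,r), S(g_1,m_4), S(g_2,m_4), S(r,m_4)) all reduce to 0 modulo the current basis, so we have a Gröbner basis.
Inter-reduce: drop elements whose leading term is divisible by another's, tail-reduce, and make monic.
Reduced Gröbner basis: {1}.
The reduced Gröbner basis of I + (h) is {1}: the ideal is the whole ring, so the enlarged system has no common solution — adjoining h is inconsistent.

Adjoining p + q^4 + q^3 + q^2 + 1 makes the ideal the whole ring: the system is inconsistent.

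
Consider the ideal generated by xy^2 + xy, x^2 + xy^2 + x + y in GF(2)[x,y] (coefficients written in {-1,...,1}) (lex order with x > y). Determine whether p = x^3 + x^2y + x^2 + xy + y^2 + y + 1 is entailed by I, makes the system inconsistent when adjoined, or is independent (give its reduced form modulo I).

Adjoining x^3 + x^2y + x^2 + xy + y^2 + y + 1 makes the ideal the whole ring: the system is inconsistent.

First compute the reduced Gröbner basis of I by Buchberger's algorithm.
f_1 = xy^2 + xy, LT = xy^2.
f_2 = x^2 + xy^2 + x + y, LT = x^2.

S(f_1,f_2): lcm = x^2y^2. S = x^2y + xy^4 + xy^2 + y^3.
  leading term x^2y: subtract (y)·f_2 from x^2y + xy^4 + xy^2 + y^3 → xy^4 + xy^3 + xy^2 + xy + y^3 + y^2
  leading term xy^4: subtract (y^2)·f_1 from xy^4 + xy^3 + xy^2 + xy + y^3 + y^2 → xy^2 + xy + y^3 + y^2
  leading term xy^2: subtract (1)·f_1 from xy^2 + xy + y^3 + y^2 → y^3 + y^2
  leading term y^3: no divisor's leading term divides it; move y^3 to the remainder.
  leading term y^2: no divisor's leading term divides it; move y^2 to the remainder.
  remainder y^3 + y^2 ≠ 0; add h_3 = y^3 + y^2 to the basis.

S(f_1,h_3): lcm = xy^3. S = 0.
  remainder 0.

S(f_2,h_3): leading monomials are coprime, so the S-polynomial reduces to 0 (Buchberger's first criterion).
Every S-polynomial of the final basis reduces to 0, so we have a Gröbner basis.
Inter-reduce: drop elements whose leading term is divisible by another's, tail-reduce, and make monic.
Reduced Gröbner basis: {x^2 + xy + x + y, xy^2 + xy, y^3 + y^2}.
Label its elements g_1 = x^2 + xy + x + y, g_2 = xy^2 + xy, g_3 = y^3 + y^2.

Reduce p = x^3 + x^2y + x^2 + xy + y^2 + y + 1 modulo G:
  leading term x^3: subtract (x)·g_1 from x^3 + x^2y + x^2 + xy + y^2 + y + 1 → y^2 + y + 1
  leading term y^2: no divisor's leading term divides it; move y^2 to the remainder.
  leading term y: no divisor's leading term divides it; move y to the remainder.
  leading term 1: no divisor's leading term divides it; move 1 to the remainder.
  normal form = y^2 + y + 1.
The normal form is nonzero, so p ∉ I. Since p minus its normal form lies in I, I + (p) = I + (r) where r = y^2 + y + 1; decide whether this ideal is the whole ring.
Run Buchberger on G together with r (pairs among the g_i already reduce to 0 since G is a Gröbner basis):
g_1 = x^2 + xy + x + y, LT = x^2.
g_2 = xy^2 + xy, LT = xy^2.
g_3 = y^3 + y^2, LT = y^3.
r = y^2 + y + 1, LT = y^2.

S(g_1,g_2): lcm = x^2y^2. S = x^2y + xy^3 + xy^2 + y^3.
  leading term x^2y: subtract (y)·g_1 from x^2y + xy^3 + xy^2 + y^3 → xy^3 + xy + y^3 + y^2
  leading term xy^3: subtract (y)·g_2 from xy^3 + xy + y^3 + y^2 → xy^2 + xy + y^3 + y^2
  leading term xy^2: subtract (1)·g_2 from xy^2 + xy + y^3 + y^2 → y^3 + y^2
  leading term y^3: subtract (1)·g_3 from y^3 + y^2 → 0
  remainder 0.

S(g_1,g_3): leading monomials are coprime, so the S-polynomial reduces to 0 (Buchberger's first criterion).
S(g_1,r): leading monomials are coprime, so the S-polynomial reduces to 0 (Buchberger's first criterion).
S(g_2,g_3): lcm = xy^3. S = 0.
  remainder 0.

S(g_2,r): lcm = xy^2. S = x.
  leading term x: no divisor's leading term divides it; move x to the remainder.
  remainder x ≠ 0; add m_5 = x to the basis.

S(g_3,r): lcm = y^3. S = y.
  leading term y: no divisor's leading term divides it; move y to the remainder.
  remainder y ≠ 0; add m_6 = y to the basis.

S(g_1,m_5): lcm = x^2. S = xy + x + y.
  leading term xy: subtract (y)·m_5 from xy + x + y → x + y
  leading term x: subtract (1)·m_5 from x + y → y
  leading term y: subtract (1)·m_6 from y → 0
  remainder 0.

S(g_2,m_5): lcm = xy^2. S = xy.
  leading term xy: subtract (y)·m_5 from xy → 0
  remainder 0.

S(g_3,m_5): leading monomials are coprime, so the S-polynomial reduces to 0 (Buchberger's first criterion).
S(r,m_5): leading monomials are coprime, so the S-polynomial reduces to 0 (Buchberger's first criterion).
S(g_1,m_6): leading monomials are coprime, so the S-polynomial reduces to 0 (Buchberger's first criterion).
S(g_2,m_6): lcm = xy^2. S = xy.
  leading term xy: subtract (y)·m_5 from xy → 0
  remainder 0.

S(g_3,m_6): lcm = y^3. S = y^2.
  leading term y^2: subtract (1)·r from y^2 → y + 1
  leading term y: subtract (1)·m_6 from y + 1 → 1
  leading term 1: no divisor's leading term divides it; move 1 to the remainder.
  remainder 1 ≠ 0; add m_7 = 1 to the basis.

S(r,m_6): lcm = y^2. S = y + 1.
  leading term y: subtract (1)·m_6 from y + 1 → 1
  leading term 1: subtract (1)·m_7 from 1 → 0
  remainder 0.

S(m_5,m_6): leading monomials are coprime, so the S-polynomial reduces to 0 (Buchberger's first criterion).
S(g_1,m_7): leading monomials are coprime, so the S-polynomial reduces to 0 (Buchberger's first criterion).
S(g_2,m_7): leading monomials are coprime, so the S-polynomial reduces to 0 (Buchberger's first criterion).
S(g_3,m_7): leading monomials are coprime, so the S-polynomial reduces to 0 (Buchberger's first criterion).
S(r,m_7): leading monomials are coprime, so the S-polynomial reduces to 0 (Buchberger's first criterion).
S(m_5,m_7): leading monomials are coprime, so the S-polynomial reduces to 0 (Buchberger's first criterion).
S(m_6,m_7): leading monomials are coprime, so the S-polynomial reduces to 0 (Buchberger's first criterion).
Every S-polynomial of the final basis reduces to 0, so we have a Gröbner basis.
Inter-reduce: drop elements whose leading term is divisible by another's, tail-reduce, and make monic.
Reduced Gröbner basis: {1}.
The reduced Gröbner basis of I + (p) is {1}: the ideal is the whole ring, so the enlarged system has no common solution — adjoining p is inconsistent.

The remainder on division by a Gröbner basis is unique — it is the normal form.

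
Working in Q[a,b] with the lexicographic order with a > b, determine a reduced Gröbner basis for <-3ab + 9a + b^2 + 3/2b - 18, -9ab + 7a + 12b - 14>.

G = {a + 3/20b^2 - 3/8b - 2, b^3 - 59/18b^2 - 5/2b}

f_1 = -3ab + 9a + b^2 + 3/2b - 18, LT = ab.
f_2 = -9ab + 7a + 12b - 14, LT = ab.

S(f_1,f_2): lcm = ab. S = -20/9a - 1/3b^2 + 5/6b + 40/9.
  leading term a: no divisor's leading term divides it; move -20/9a to the remainder.
  leading term b^2: no divisor's leading term divides it; move -1/3b^2 to the remainder.
  leading term b: no divisor's leading term divides it; move 5/6b to the remainder.
  leading term 1: no divisor's leading term divides it; move 40/9 to the remainder.
  remainder -20/9a - 1/3b^2 + 5/6b + 40/9 ≠ 0; add g_3 = -20/9a - 1/3b^2 + 5/6b + 40/9 to the basis.

S(f_1,g_3): lcm = ab. S = -3a - 3/20b^3 + 1/24b^2 + 3/2b + 6.
  leading term a: subtract (27/20)·g_3 from -3a - 3/20b^3 + 1/24b^2 + 3/2b + 6 → -3/20b^3 + 59/120b^2 + 3/8b
  leading term b^3: no divisor's leading term divides it; move -3/20b^3 to the remainder.
  leading term b^2: no divisor's leading term divides it; move 59/120b^2 to the remainder.
  leading term b: no divisor's leading term divides it; move 3/8b to the remainder.
  remainder -3/20b^3 + 59/120b^2 + 3/8b ≠ 0; add g_4 = -3/20b^3 + 59/120b^2 + 3/8b to the basis.

The other S-polynomials (S(f_2,g_3), S(f_1,g_4), S(f_2,g_4), S(g_3,g_4)) all reduce to 0 modulo the current basis, so we have a Gröbner basis.
Inter-reduce: drop elements whose leading term is divisible by another's, tail-reduce, and make monic.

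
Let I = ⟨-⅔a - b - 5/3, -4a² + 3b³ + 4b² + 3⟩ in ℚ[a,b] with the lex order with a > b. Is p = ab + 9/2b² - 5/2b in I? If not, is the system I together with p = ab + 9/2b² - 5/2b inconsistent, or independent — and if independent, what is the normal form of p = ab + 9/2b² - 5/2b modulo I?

First compute the reduced Gröbner basis of I by Buchberger's algorithm.
f_1 = -⅔a - b - 5/3, LT = a.
f_2 = -4a² + 3b³ + 4b² + 3, LT = a².

S(f_1,f_2): lcm = a². S = 3/2ab + 5/2a + ¾b³ + b² + ¾.
  reduce S modulo (f_1, f_2):
  remainder ¾b³ - 5/4b² - 15/2b - 11/2 ≠ 0; add h_3 = ¾b³ - 5/4b² - 15/2b - 11/2 to the basis.

The other S-polynomials (S(f_1,h_3), S(f_2,h_3)) all reduce to 0 modulo the current basis, so we have a Gröbner basis.
Inter-reduce: drop elements whose leading term is divisible by another's, tail-reduce, and make monic.
Reduced Gröbner basis: {a + 3/2b + 5/2, b³ - 5/3b² - 10b - 22/3}.
Label its elements g_1 = a + 3/2b + 5/2, g_2 = b³ - 5/3b² - 10b - 22/3.

Reduce p = ab + 9/2b² - 5/2b modulo G:
  leading term ab: subtract (b)·g_1 from ab + 9/2b² - 5/2b → 3b² - 5b
  leading term b²: no divisor's leading term divides it; move 3b² to the remainder.
  leading term b: no divisor's leading term divides it; move -5b to the remainder.
  normal form = 3b² - 5b.
The normal form is nonzero, so p ∉ I. Since p minus its normal form lies in I, I + (p) = I + (r) where r = 3b² - 5b; decide whether this ideal is the whole ring.
Run Buchberger on G together with r (pairs among the g_i already reduce to 0 since G is a Gröbner basis):
g_1 = a + 3/2b + 5/2, LT = a.
g_2 = b³ - 5/3b² - 10b - 22/3, LT = b³.
r = 3b² - 5b, LT = b².

S(g_2,r): lcm = b³. S = -10b - 22/3.
  reduce S modulo (g_1, g_2, r):
  remainder -10b - 22/3 ≠ 0; add m_4 = -10b - 22/3 to the basis.

S(g_2,m_4): lcm = b³. S = -12/5b² - 10b - 22/3.
  reduce S modulo (g_1, g_2, r, m_4):
  remainder 44/15 ≠ 0; add m_5 = 44/15 to the basis.

The other S-polynomials (S(g_1,g_2), S(g_1,r), S(g_1,m_4), S(r,m_4), S(g_1,m_5), S(g_2,m_5), S(r,m_5), S(m_4,m_5)) all reduce to 0 modulo the current basis, so we have a Gröbner basis.
Inter-reduce: drop elements whose leading term is divisible by another's, tail-reduce, and make monic.
Reduced Gröbner basis: {1}.
The reduced Gröbner basis of I + (p) is {1}: the ideal is the whole ring, so the enlarged system has no common solution — adjoining p is inconsistent.

Adjoining ab + 9/2b² - 5/2b makes the ideal the whole ring: the system is inconsistent.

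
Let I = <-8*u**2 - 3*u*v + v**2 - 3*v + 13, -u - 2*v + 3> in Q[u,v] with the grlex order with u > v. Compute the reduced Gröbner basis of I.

f_1 = -8*u**2 - 3*u*v + v**2 - 3*v + 13, LT = u**2.
f_2 = -u - 2*v + 3, LT = u.

S(f_1,f_2): lcm = u**2. S = -13/8*u*v - 1/8*v**2 + 3*u + 3/8*v - 13/8.
  leading term u*v: subtract (13/8*v)·f_2 from -13/8*u*v - 1/8*v**2 + 3*u + 3/8*v - 13/8 → 25/8*v**2 + 3*u - 9/2*v - 13/8
  leading term v**2: no divisor's leading term divides it; move 25/8*v**2 to the remainder.
  leading term u: subtract (-3)·f_2 from 3*u - 9/2*v - 13/8 → -21/2*v + 59/8
  leading term v: no divisor's leading term divides it; move -21/2*v to the remainder.
  leading term 1: no divisor's leading term divides it; move 59/8 to the remainder.
  remainder 25/8*v**2 - 21/2*v + 59/8 ≠ 0; add g_3 = 25/8*v**2 - 21/2*v + 59/8 to the basis.

The other S-polynomials (S(f_1,g_3), S(f_2,g_3)) all reduce to 0 modulo the current basis, so we have a Gröbner basis.
Inter-reduce: drop elements whose leading term is divisible by another's, tail-reduce, and make monic.

G = {v**2 - 84/25*v + 59/25, u + 2*v - 3}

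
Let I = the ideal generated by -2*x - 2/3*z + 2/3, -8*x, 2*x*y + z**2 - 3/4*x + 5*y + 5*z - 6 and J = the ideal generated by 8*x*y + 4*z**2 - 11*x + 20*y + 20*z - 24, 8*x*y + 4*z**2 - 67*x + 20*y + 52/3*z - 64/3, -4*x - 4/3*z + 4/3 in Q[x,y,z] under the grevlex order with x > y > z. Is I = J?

Equality of ideals is decidable: compute both reduced Gröbner bases (unique for the ordering) and check whether they agree.
Buchberger on the first generating set:
f_1 = -2*x - 2/3*z + 2/3, LT = x.
f_2 = -8*x, LT = x.
f_3 = 2*x*y + z**2 - 3/4*x + 5*y + 5*z - 6, LT = x*y.

S(f_1,f_2): lcm = x. S = 1/3*z - 1/3.
  reduce S modulo (f_1, f_2, f_3):
  remainder 1/3*z - 1/3 ≠ 0; add g_4 = 1/3*z - 1/3 to the basis.

S(f_1,f_3): lcm = x*y. S = 1/3*y*z - 1/2*z**2 + 3/8*x - 17/6*y - 5/2*z + 3.
  reduce S modulo (f_1, f_2, f_3, g_4):
  remainder -5/2*y ≠ 0; add g_5 = -5/2*y to the basis.

The other S-polynomials (S(f_2,f_3), S(f_1,g_4), S(f_2,g_4), S(f_3,g_4), S(f_1,g_5), S(f_2,g_5), S(f_3,g_5), S(g_4,g_5)) all reduce to 0 modulo the current basis, so we have a Gröbner basis.
Inter-reduce: drop elements whose leading term is divisible by another's, tail-reduce, and make monic.
Reduced Gröbner basis: {x, y, z - 1}.

Buchberger on the second generating set:
h_1 = 8*x*y + 4*z**2 - 11*x + 20*y + 20*z - 24, LT = x*y.
h_2 = 8*x*y + 4*z**2 - 67*x + 20*y + 52/3*z - 64/3, LT = x*y.
h_3 = -4*x - 4/3*z + 4/3, LT = x.

S(h_1,h_2): lcm = x*y. S = 7*x + 1/3*z - 1/3.
  reduce S modulo (h_1, h_2, h_3):
  remainder -2*z + 2 ≠ 0; add k_4 = -2*z + 2 to the basis.

S(h_1,h_3): lcm = x*y. S = -1/3*y*z + 1/2*z**2 - 11/8*x + 17/6*y + 5/2*z - 3.
  reduce S modulo (h_1, h_2, h_3, k_4):
  remainder 5/2*y ≠ 0; add k_5 = 5/2*y to the basis.

The other S-polynomials (S(h_2,h_3), S(h_1,k_4), S(h_2,k_4), S(h_3,k_4), S(h_1,k_5), S(h_2,k_5), S(h_3,k_5), S(k_4,k_5)) all reduce to 0 modulo the current basis, so we have a Gröbner basis.
Inter-reduce: drop elements whose leading term is divisible by another's, tail-reduce, and make monic.
Reduced Gröbner basis: {x, y, z - 1}.

Same reduced basis, so the two generating sets span the same ideal.

Yes, the ideals are equal.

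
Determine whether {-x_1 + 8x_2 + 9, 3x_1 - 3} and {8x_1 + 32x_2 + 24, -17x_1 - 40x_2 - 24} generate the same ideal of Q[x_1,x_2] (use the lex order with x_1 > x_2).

No, the ideals differ.

Two ideals are equal iff their reduced Gröbner bases coincide (the reduced basis is unique for a fixed ordering).
Buchberger on the first generating set:
f_1 = -x_1 + 8x_2 + 9, LT = x_1.
f_2 = 3x_1 - 3, LT = x_1.

S(f_1,f_2): lcm = x_1. S = -8x_2 - 8.
  leading term x_2: no divisor's leading term divides it; move -8x_2 to the remainder.
  leading term 1: no divisor's leading term divides it; move -8 to the remainder.
  remainder -8x_2 - 8 ≠ 0; add g_3 = -8x_2 - 8 to the basis.

The other S-polynomials (S(f_1,g_3), S(f_2,g_3)) all reduce to 0 modulo the current basis, so we have a Gröbner basis.
Inter-reduce: drop elements whose leading term is divisible by another's, tail-reduce, and make monic.
Reduced Gröbner basis: {x_1 - 1, x_2 + 1}.

Buchberger on the second generating set:
h_1 = 8x_1 + 32x_2 + 24, LT = x_1.
h_2 = -17x_1 - 40x_2 - 24, LT = x_1.

S(h_1,h_2): lcm = x_1. S = 28/17x_2 + 27/17.
  leading term x_2: no divisor's leading term divides it; move 28/17x_2 to the remainder.
  leading term 1: no divisor's leading term divides it; move 27/17 to the remainder.
  remainder 28/17x_2 + 27/17 ≠ 0; add k_3 = 28/17x_2 + 27/17 to the basis.

The other S-polynomials (S(h_1,k_3), S(h_2,k_3)) all reduce to 0 modulo the current basis, so we have a Gröbner basis.
Inter-reduce: drop elements whose leading term is divisible by another's, tail-reduce, and make monic.
Reduced Gröbner basis: {x_1 - 6/7, x_2 + 27/28}.

The bases are distinct; the ideals are different.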